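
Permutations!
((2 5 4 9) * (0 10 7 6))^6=((0 10 7 6)(2 5 4 9))^6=(0 7)(2 4)(5 9)(6 10)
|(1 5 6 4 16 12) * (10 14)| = |(1 5 6 4 16 12)(10 14)| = 6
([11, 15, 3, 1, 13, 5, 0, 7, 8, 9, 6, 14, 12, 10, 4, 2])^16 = (15)(0 14 13 6 11 4 10)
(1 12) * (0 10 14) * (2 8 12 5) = (0 10 14)(1 5 2 8 12) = [10, 5, 8, 3, 4, 2, 6, 7, 12, 9, 14, 11, 1, 13, 0]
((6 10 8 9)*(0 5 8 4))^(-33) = (0 8 6 4 5 9 10)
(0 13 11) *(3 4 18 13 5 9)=(0 5 9 3 4 18 13 11)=[5, 1, 2, 4, 18, 9, 6, 7, 8, 3, 10, 0, 12, 11, 14, 15, 16, 17, 13]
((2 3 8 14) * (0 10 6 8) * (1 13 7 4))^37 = (0 6 14 3 10 8 2)(1 13 7 4)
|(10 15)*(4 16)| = 2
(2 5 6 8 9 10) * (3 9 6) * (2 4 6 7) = (2 5 3 9 10 4 6 8 7) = [0, 1, 5, 9, 6, 3, 8, 2, 7, 10, 4]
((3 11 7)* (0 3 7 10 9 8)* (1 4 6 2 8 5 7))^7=(0 1 11 6 9 8 7 3 4 10 2 5)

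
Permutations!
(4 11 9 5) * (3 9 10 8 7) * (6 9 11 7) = [0, 1, 2, 11, 7, 4, 9, 3, 6, 5, 8, 10] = (3 11 10 8 6 9 5 4 7)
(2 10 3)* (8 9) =[0, 1, 10, 2, 4, 5, 6, 7, 9, 8, 3] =(2 10 3)(8 9)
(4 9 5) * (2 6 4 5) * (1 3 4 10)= (1 3 4 9 2 6 10)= [0, 3, 6, 4, 9, 5, 10, 7, 8, 2, 1]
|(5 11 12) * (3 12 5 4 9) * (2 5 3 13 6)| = 9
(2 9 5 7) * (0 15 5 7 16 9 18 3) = (0 15 5 16 9 7 2 18 3) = [15, 1, 18, 0, 4, 16, 6, 2, 8, 7, 10, 11, 12, 13, 14, 5, 9, 17, 3]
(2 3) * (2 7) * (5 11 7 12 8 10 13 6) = (2 3 12 8 10 13 6 5 11 7) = [0, 1, 3, 12, 4, 11, 5, 2, 10, 9, 13, 7, 8, 6]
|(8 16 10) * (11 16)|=4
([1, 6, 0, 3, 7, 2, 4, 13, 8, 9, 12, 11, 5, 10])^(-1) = [2, 0, 5, 3, 6, 12, 1, 4, 8, 9, 13, 11, 10, 7]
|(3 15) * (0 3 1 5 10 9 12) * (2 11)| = |(0 3 15 1 5 10 9 12)(2 11)| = 8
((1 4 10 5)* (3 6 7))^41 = (1 4 10 5)(3 7 6)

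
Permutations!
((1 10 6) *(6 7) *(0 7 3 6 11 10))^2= ((0 7 11 10 3 6 1))^2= (0 11 3 1 7 10 6)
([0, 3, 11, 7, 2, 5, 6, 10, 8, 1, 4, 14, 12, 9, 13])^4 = [0, 4, 9, 2, 13, 5, 6, 11, 8, 10, 14, 1, 12, 7, 3]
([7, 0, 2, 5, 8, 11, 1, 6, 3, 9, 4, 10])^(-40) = [0, 1, 2, 11, 3, 10, 6, 7, 5, 9, 8, 4]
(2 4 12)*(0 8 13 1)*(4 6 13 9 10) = [8, 0, 6, 3, 12, 5, 13, 7, 9, 10, 4, 11, 2, 1] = (0 8 9 10 4 12 2 6 13 1)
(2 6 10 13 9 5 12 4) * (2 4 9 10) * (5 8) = (2 6)(5 12 9 8)(10 13) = [0, 1, 6, 3, 4, 12, 2, 7, 5, 8, 13, 11, 9, 10]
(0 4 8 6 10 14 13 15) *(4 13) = (0 13 15)(4 8 6 10 14) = [13, 1, 2, 3, 8, 5, 10, 7, 6, 9, 14, 11, 12, 15, 4, 0]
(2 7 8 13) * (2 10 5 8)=(2 7)(5 8 13 10)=[0, 1, 7, 3, 4, 8, 6, 2, 13, 9, 5, 11, 12, 10]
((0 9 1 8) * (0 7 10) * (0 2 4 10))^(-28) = (0 1 7 9 8)(2 10 4)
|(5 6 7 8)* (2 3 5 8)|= |(8)(2 3 5 6 7)|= 5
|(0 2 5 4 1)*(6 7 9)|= 15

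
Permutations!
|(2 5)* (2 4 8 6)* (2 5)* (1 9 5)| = |(1 9 5 4 8 6)| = 6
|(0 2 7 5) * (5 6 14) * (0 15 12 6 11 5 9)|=10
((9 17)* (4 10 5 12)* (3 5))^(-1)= (3 10 4 12 5)(9 17)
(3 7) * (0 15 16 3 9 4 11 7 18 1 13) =(0 15 16 3 18 1 13)(4 11 7 9) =[15, 13, 2, 18, 11, 5, 6, 9, 8, 4, 10, 7, 12, 0, 14, 16, 3, 17, 1]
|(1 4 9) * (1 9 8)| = |(9)(1 4 8)| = 3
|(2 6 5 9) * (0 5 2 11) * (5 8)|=10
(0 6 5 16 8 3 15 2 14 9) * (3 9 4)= (0 6 5 16 8 9)(2 14 4 3 15)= [6, 1, 14, 15, 3, 16, 5, 7, 9, 0, 10, 11, 12, 13, 4, 2, 8]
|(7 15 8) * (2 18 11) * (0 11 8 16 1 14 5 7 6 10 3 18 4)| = 60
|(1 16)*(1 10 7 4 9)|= 6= |(1 16 10 7 4 9)|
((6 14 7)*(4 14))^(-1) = ((4 14 7 6))^(-1) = (4 6 7 14)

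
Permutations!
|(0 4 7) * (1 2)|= |(0 4 7)(1 2)|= 6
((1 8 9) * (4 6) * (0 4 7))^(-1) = ((0 4 6 7)(1 8 9))^(-1) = (0 7 6 4)(1 9 8)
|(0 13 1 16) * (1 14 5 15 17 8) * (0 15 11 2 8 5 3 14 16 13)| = 18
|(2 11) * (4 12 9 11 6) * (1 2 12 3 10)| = 6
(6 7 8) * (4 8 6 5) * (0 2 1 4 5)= (0 2 1 4 8)(6 7)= [2, 4, 1, 3, 8, 5, 7, 6, 0]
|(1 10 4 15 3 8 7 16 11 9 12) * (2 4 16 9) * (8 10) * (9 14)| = 42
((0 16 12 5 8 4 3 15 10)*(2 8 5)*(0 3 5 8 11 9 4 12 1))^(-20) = (0 16 1)(2 11 9 4 5 8 12)(3 15 10)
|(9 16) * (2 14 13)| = 6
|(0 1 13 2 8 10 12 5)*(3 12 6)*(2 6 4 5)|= 11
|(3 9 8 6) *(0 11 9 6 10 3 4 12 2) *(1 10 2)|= |(0 11 9 8 2)(1 10 3 6 4 12)|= 30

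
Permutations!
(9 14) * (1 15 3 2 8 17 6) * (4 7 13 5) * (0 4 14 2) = (0 4 7 13 5 14 9 2 8 17 6 1 15 3) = [4, 15, 8, 0, 7, 14, 1, 13, 17, 2, 10, 11, 12, 5, 9, 3, 16, 6]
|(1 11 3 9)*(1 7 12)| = 6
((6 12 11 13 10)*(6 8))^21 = ((6 12 11 13 10 8))^21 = (6 13)(8 11)(10 12)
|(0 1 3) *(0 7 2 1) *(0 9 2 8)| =|(0 9 2 1 3 7 8)| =7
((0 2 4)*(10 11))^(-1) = ((0 2 4)(10 11))^(-1) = (0 4 2)(10 11)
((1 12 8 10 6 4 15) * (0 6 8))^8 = (0 4 1)(6 15 12)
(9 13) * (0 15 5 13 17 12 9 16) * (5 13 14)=(0 15 13 16)(5 14)(9 17 12)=[15, 1, 2, 3, 4, 14, 6, 7, 8, 17, 10, 11, 9, 16, 5, 13, 0, 12]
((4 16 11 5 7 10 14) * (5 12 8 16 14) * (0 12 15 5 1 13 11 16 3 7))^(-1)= ((16)(0 12 8 3 7 10 1 13 11 15 5)(4 14))^(-1)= (16)(0 5 15 11 13 1 10 7 3 8 12)(4 14)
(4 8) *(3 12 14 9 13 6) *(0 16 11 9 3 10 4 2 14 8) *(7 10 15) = (0 16 11 9 13 6 15 7 10 4)(2 14 3 12 8) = [16, 1, 14, 12, 0, 5, 15, 10, 2, 13, 4, 9, 8, 6, 3, 7, 11]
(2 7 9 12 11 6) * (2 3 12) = [0, 1, 7, 12, 4, 5, 3, 9, 8, 2, 10, 6, 11] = (2 7 9)(3 12 11 6)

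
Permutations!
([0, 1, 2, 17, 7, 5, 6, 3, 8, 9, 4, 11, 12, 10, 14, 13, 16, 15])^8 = (3 17 15 13 10 4 7)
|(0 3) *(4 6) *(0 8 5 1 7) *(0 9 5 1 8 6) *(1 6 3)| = |(0 1 7 9 5 8 6 4)| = 8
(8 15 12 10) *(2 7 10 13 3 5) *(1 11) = [0, 11, 7, 5, 4, 2, 6, 10, 15, 9, 8, 1, 13, 3, 14, 12] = (1 11)(2 7 10 8 15 12 13 3 5)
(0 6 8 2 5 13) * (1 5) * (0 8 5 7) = (0 6 5 13 8 2 1 7) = [6, 7, 1, 3, 4, 13, 5, 0, 2, 9, 10, 11, 12, 8]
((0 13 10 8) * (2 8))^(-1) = ((0 13 10 2 8))^(-1) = (0 8 2 10 13)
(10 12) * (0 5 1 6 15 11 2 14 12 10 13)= [5, 6, 14, 3, 4, 1, 15, 7, 8, 9, 10, 2, 13, 0, 12, 11]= (0 5 1 6 15 11 2 14 12 13)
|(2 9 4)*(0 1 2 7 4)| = |(0 1 2 9)(4 7)| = 4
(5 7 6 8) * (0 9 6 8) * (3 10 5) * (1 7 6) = [9, 7, 2, 10, 4, 6, 0, 8, 3, 1, 5] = (0 9 1 7 8 3 10 5 6)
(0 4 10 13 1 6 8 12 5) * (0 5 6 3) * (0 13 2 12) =(0 4 10 2 12 6 8)(1 3 13) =[4, 3, 12, 13, 10, 5, 8, 7, 0, 9, 2, 11, 6, 1]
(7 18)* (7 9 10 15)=[0, 1, 2, 3, 4, 5, 6, 18, 8, 10, 15, 11, 12, 13, 14, 7, 16, 17, 9]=(7 18 9 10 15)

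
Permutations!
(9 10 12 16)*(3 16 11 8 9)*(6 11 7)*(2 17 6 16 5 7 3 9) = (2 17 6 11 8)(3 5 7 16 9 10 12) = [0, 1, 17, 5, 4, 7, 11, 16, 2, 10, 12, 8, 3, 13, 14, 15, 9, 6]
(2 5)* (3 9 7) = (2 5)(3 9 7) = [0, 1, 5, 9, 4, 2, 6, 3, 8, 7]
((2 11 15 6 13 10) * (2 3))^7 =(15)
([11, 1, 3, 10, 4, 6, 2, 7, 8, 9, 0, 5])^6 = (0 10 3 2 6 5 11)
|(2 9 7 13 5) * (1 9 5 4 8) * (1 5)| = 8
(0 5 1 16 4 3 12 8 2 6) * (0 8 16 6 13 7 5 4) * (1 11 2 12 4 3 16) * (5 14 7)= [3, 6, 13, 4, 16, 11, 8, 14, 12, 9, 10, 2, 1, 5, 7, 15, 0]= (0 3 4 16)(1 6 8 12)(2 13 5 11)(7 14)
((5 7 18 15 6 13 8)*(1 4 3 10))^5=(1 4 3 10)(5 13 15 7 8 6 18)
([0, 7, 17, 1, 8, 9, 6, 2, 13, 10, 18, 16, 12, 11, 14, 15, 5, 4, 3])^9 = [0, 5, 10, 16, 3, 4, 6, 9, 1, 8, 13, 2, 12, 7, 14, 15, 17, 18, 11]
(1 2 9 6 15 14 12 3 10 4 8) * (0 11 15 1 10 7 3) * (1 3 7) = (0 11 15 14 12)(1 2 9 6 3)(4 8 10) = [11, 2, 9, 1, 8, 5, 3, 7, 10, 6, 4, 15, 0, 13, 12, 14]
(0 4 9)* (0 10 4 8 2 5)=(0 8 2 5)(4 9 10)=[8, 1, 5, 3, 9, 0, 6, 7, 2, 10, 4]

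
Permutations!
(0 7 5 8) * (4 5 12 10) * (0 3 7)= (3 7 12 10 4 5 8)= [0, 1, 2, 7, 5, 8, 6, 12, 3, 9, 4, 11, 10]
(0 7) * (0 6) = [7, 1, 2, 3, 4, 5, 0, 6] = (0 7 6)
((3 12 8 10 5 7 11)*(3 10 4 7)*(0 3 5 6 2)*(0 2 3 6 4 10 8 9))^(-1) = (0 9 12 3 6)(4 10 8 11 7)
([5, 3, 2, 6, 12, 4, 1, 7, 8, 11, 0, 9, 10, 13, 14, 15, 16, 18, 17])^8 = (18)(0 12 5 10 4)(1 6 3)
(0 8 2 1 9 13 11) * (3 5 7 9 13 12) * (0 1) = (0 8 2)(1 13 11)(3 5 7 9 12) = [8, 13, 0, 5, 4, 7, 6, 9, 2, 12, 10, 1, 3, 11]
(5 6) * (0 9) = (0 9)(5 6) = [9, 1, 2, 3, 4, 6, 5, 7, 8, 0]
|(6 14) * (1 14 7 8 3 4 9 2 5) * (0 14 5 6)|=14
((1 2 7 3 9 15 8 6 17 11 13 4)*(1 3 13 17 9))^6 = (17)(6 15)(8 9)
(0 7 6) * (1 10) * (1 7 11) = (0 11 1 10 7 6) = [11, 10, 2, 3, 4, 5, 0, 6, 8, 9, 7, 1]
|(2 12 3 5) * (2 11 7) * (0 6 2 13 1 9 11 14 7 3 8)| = 40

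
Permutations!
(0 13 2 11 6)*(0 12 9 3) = (0 13 2 11 6 12 9 3) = [13, 1, 11, 0, 4, 5, 12, 7, 8, 3, 10, 6, 9, 2]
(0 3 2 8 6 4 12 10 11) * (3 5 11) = (0 5 11)(2 8 6 4 12 10 3) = [5, 1, 8, 2, 12, 11, 4, 7, 6, 9, 3, 0, 10]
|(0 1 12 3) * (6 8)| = |(0 1 12 3)(6 8)| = 4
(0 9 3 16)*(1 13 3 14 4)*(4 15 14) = (0 9 4 1 13 3 16)(14 15) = [9, 13, 2, 16, 1, 5, 6, 7, 8, 4, 10, 11, 12, 3, 15, 14, 0]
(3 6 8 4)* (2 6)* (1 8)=(1 8 4 3 2 6)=[0, 8, 6, 2, 3, 5, 1, 7, 4]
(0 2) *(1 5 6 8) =(0 2)(1 5 6 8) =[2, 5, 0, 3, 4, 6, 8, 7, 1]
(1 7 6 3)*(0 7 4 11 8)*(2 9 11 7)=(0 2 9 11 8)(1 4 7 6 3)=[2, 4, 9, 1, 7, 5, 3, 6, 0, 11, 10, 8]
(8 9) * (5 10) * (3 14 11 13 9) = (3 14 11 13 9 8)(5 10) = [0, 1, 2, 14, 4, 10, 6, 7, 3, 8, 5, 13, 12, 9, 11]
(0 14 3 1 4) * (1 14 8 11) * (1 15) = (0 8 11 15 1 4)(3 14) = [8, 4, 2, 14, 0, 5, 6, 7, 11, 9, 10, 15, 12, 13, 3, 1]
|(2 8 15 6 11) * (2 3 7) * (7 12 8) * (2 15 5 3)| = 20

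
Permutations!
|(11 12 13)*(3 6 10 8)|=|(3 6 10 8)(11 12 13)|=12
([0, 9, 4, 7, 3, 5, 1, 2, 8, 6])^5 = (1 6 9)(2 4 3 7)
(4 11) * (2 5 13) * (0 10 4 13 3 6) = (0 10 4 11 13 2 5 3 6) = [10, 1, 5, 6, 11, 3, 0, 7, 8, 9, 4, 13, 12, 2]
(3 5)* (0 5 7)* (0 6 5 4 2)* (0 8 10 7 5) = (0 4 2 8 10 7 6)(3 5) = [4, 1, 8, 5, 2, 3, 0, 6, 10, 9, 7]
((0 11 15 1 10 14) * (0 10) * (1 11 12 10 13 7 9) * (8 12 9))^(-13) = (0 1 9)(7 13 14 10 12 8)(11 15) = ((0 9 1)(7 8 12 10 14 13)(11 15))^(-13)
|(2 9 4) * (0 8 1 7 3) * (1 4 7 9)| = 8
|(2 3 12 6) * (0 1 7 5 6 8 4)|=10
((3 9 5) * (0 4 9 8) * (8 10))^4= ((0 4 9 5 3 10 8))^4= (0 3 4 10 9 8 5)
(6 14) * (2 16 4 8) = (2 16 4 8)(6 14) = [0, 1, 16, 3, 8, 5, 14, 7, 2, 9, 10, 11, 12, 13, 6, 15, 4]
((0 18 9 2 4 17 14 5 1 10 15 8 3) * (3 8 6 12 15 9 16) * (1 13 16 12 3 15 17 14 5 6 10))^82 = ((0 18 12 17 5 13 16 15 10 9 2 4 14 6 3))^82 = (0 15 3 16 6 13 14 5 4 17 2 12 9 18 10)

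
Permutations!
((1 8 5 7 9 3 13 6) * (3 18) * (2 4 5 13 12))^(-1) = ((1 8 13 6)(2 4 5 7 9 18 3 12))^(-1) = (1 6 13 8)(2 12 3 18 9 7 5 4)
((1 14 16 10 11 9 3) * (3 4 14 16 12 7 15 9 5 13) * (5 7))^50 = ((1 16 10 11 7 15 9 4 14 12 5 13 3))^50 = (1 13 12 4 15 11 16 3 5 14 9 7 10)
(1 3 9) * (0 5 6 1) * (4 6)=(0 5 4 6 1 3 9)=[5, 3, 2, 9, 6, 4, 1, 7, 8, 0]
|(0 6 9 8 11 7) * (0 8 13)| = 12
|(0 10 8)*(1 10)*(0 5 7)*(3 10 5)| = 12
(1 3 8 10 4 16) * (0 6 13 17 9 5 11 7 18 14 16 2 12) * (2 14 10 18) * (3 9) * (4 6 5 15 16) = (0 5 11 7 2 12)(1 9 15 16)(3 8 18 10 6 13 17)(4 14) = [5, 9, 12, 8, 14, 11, 13, 2, 18, 15, 6, 7, 0, 17, 4, 16, 1, 3, 10]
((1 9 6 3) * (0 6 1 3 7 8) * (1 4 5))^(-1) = (0 8 7 6)(1 5 4 9)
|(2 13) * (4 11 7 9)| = |(2 13)(4 11 7 9)| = 4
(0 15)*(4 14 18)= (0 15)(4 14 18)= [15, 1, 2, 3, 14, 5, 6, 7, 8, 9, 10, 11, 12, 13, 18, 0, 16, 17, 4]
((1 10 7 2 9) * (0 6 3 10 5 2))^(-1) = ((0 6 3 10 7)(1 5 2 9))^(-1) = (0 7 10 3 6)(1 9 2 5)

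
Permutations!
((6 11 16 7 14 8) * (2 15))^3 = (2 15)(6 7)(8 16)(11 14)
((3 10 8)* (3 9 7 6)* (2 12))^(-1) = (2 12)(3 6 7 9 8 10)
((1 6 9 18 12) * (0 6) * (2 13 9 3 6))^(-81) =((0 2 13 9 18 12 1)(3 6))^(-81) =(0 9 1 13 12 2 18)(3 6)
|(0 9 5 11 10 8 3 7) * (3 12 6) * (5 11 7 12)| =21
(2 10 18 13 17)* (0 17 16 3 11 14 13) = (0 17 2 10 18)(3 11 14 13 16) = [17, 1, 10, 11, 4, 5, 6, 7, 8, 9, 18, 14, 12, 16, 13, 15, 3, 2, 0]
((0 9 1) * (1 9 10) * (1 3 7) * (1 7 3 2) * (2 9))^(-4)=((0 10 9 2 1))^(-4)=(0 10 9 2 1)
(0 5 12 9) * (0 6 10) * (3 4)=(0 5 12 9 6 10)(3 4)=[5, 1, 2, 4, 3, 12, 10, 7, 8, 6, 0, 11, 9]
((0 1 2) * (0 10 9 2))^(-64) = (2 9 10)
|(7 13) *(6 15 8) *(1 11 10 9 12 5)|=6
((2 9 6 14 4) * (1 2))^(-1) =(1 4 14 6 9 2)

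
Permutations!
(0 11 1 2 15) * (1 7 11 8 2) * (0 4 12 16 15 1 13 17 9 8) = (1 13 17 9 8 2)(4 12 16 15)(7 11) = [0, 13, 1, 3, 12, 5, 6, 11, 2, 8, 10, 7, 16, 17, 14, 4, 15, 9]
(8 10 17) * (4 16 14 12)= (4 16 14 12)(8 10 17)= [0, 1, 2, 3, 16, 5, 6, 7, 10, 9, 17, 11, 4, 13, 12, 15, 14, 8]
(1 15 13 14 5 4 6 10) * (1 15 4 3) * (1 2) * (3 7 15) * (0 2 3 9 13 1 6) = [2, 4, 6, 3, 0, 7, 10, 15, 8, 13, 9, 11, 12, 14, 5, 1] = (0 2 6 10 9 13 14 5 7 15 1 4)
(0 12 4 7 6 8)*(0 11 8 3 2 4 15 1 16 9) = (0 12 15 1 16 9)(2 4 7 6 3)(8 11) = [12, 16, 4, 2, 7, 5, 3, 6, 11, 0, 10, 8, 15, 13, 14, 1, 9]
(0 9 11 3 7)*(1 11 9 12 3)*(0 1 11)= (0 12 3 7 1)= [12, 0, 2, 7, 4, 5, 6, 1, 8, 9, 10, 11, 3]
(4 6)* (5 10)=[0, 1, 2, 3, 6, 10, 4, 7, 8, 9, 5]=(4 6)(5 10)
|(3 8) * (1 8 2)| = |(1 8 3 2)| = 4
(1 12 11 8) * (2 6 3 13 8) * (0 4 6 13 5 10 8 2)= (0 4 6 3 5 10 8 1 12 11)(2 13)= [4, 12, 13, 5, 6, 10, 3, 7, 1, 9, 8, 0, 11, 2]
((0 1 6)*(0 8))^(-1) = ((0 1 6 8))^(-1) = (0 8 6 1)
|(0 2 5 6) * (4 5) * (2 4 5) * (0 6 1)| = |(6)(0 4 2 5 1)| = 5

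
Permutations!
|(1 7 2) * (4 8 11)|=|(1 7 2)(4 8 11)|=3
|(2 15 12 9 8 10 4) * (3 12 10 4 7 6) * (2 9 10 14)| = 15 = |(2 15 14)(3 12 10 7 6)(4 9 8)|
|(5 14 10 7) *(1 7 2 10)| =4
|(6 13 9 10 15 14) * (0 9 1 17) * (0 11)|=|(0 9 10 15 14 6 13 1 17 11)|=10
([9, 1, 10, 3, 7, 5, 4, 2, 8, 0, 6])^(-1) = (0 9)(2 7 4 6 10)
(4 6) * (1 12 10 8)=(1 12 10 8)(4 6)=[0, 12, 2, 3, 6, 5, 4, 7, 1, 9, 8, 11, 10]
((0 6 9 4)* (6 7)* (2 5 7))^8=((0 2 5 7 6 9 4))^8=(0 2 5 7 6 9 4)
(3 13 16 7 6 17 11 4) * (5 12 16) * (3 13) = (4 13 5 12 16 7 6 17 11) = [0, 1, 2, 3, 13, 12, 17, 6, 8, 9, 10, 4, 16, 5, 14, 15, 7, 11]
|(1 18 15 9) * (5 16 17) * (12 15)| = |(1 18 12 15 9)(5 16 17)| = 15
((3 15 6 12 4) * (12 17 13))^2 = (3 6 13 4 15 17 12)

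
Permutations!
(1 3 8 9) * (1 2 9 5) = (1 3 8 5)(2 9) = [0, 3, 9, 8, 4, 1, 6, 7, 5, 2]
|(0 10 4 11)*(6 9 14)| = |(0 10 4 11)(6 9 14)| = 12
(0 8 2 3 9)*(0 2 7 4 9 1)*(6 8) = (0 6 8 7 4 9 2 3 1) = [6, 0, 3, 1, 9, 5, 8, 4, 7, 2]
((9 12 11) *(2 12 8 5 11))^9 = ((2 12)(5 11 9 8))^9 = (2 12)(5 11 9 8)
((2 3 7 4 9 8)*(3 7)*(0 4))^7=(0 4 9 8 2 7)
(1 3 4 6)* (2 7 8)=(1 3 4 6)(2 7 8)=[0, 3, 7, 4, 6, 5, 1, 8, 2]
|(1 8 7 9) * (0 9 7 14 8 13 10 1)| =|(0 9)(1 13 10)(8 14)| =6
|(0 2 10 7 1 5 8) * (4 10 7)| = |(0 2 7 1 5 8)(4 10)| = 6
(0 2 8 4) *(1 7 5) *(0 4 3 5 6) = (0 2 8 3 5 1 7 6) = [2, 7, 8, 5, 4, 1, 0, 6, 3]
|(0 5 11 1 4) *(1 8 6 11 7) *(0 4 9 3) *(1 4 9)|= |(0 5 7 4 9 3)(6 11 8)|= 6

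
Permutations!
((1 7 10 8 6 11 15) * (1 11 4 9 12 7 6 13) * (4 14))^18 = ((1 6 14 4 9 12 7 10 8 13)(11 15))^18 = (15)(1 8 7 9 14)(4 6 13 10 12)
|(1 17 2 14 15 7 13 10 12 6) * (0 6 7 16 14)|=60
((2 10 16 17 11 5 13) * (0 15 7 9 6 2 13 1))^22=((0 15 7 9 6 2 10 16 17 11 5 1))^22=(0 5 17 10 6 7)(1 11 16 2 9 15)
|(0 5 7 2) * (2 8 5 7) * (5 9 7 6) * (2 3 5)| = |(0 6 2)(3 5)(7 8 9)| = 6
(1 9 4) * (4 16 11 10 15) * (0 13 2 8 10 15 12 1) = (0 13 2 8 10 12 1 9 16 11 15 4) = [13, 9, 8, 3, 0, 5, 6, 7, 10, 16, 12, 15, 1, 2, 14, 4, 11]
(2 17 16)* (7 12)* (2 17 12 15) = (2 12 7 15)(16 17) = [0, 1, 12, 3, 4, 5, 6, 15, 8, 9, 10, 11, 7, 13, 14, 2, 17, 16]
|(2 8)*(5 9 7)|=|(2 8)(5 9 7)|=6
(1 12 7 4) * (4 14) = (1 12 7 14 4) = [0, 12, 2, 3, 1, 5, 6, 14, 8, 9, 10, 11, 7, 13, 4]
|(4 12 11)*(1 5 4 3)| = |(1 5 4 12 11 3)| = 6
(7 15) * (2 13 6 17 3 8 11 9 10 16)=[0, 1, 13, 8, 4, 5, 17, 15, 11, 10, 16, 9, 12, 6, 14, 7, 2, 3]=(2 13 6 17 3 8 11 9 10 16)(7 15)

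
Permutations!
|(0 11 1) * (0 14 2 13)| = 6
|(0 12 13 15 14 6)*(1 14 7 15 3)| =|(0 12 13 3 1 14 6)(7 15)| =14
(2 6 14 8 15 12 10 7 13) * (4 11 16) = [0, 1, 6, 3, 11, 5, 14, 13, 15, 9, 7, 16, 10, 2, 8, 12, 4] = (2 6 14 8 15 12 10 7 13)(4 11 16)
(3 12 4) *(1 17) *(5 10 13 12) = (1 17)(3 5 10 13 12 4) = [0, 17, 2, 5, 3, 10, 6, 7, 8, 9, 13, 11, 4, 12, 14, 15, 16, 1]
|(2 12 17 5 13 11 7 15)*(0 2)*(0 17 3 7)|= 10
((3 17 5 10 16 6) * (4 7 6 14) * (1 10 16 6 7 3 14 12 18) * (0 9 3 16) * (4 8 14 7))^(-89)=((0 9 3 17 5)(1 10 6 7 4 16 12 18)(8 14))^(-89)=(0 9 3 17 5)(1 18 12 16 4 7 6 10)(8 14)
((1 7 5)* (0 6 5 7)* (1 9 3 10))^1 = (0 6 5 9 3 10 1)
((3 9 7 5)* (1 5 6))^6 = (9)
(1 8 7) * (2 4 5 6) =(1 8 7)(2 4 5 6) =[0, 8, 4, 3, 5, 6, 2, 1, 7]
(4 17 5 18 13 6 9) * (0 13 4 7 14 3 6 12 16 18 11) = (0 13 12 16 18 4 17 5 11)(3 6 9 7 14) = [13, 1, 2, 6, 17, 11, 9, 14, 8, 7, 10, 0, 16, 12, 3, 15, 18, 5, 4]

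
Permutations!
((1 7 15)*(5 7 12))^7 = ((1 12 5 7 15))^7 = (1 5 15 12 7)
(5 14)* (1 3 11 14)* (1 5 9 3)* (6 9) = (3 11 14 6 9) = [0, 1, 2, 11, 4, 5, 9, 7, 8, 3, 10, 14, 12, 13, 6]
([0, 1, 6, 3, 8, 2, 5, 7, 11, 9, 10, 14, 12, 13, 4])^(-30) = (4 11)(8 14)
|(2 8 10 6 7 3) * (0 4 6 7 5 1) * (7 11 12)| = 35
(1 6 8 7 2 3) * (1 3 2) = [0, 6, 2, 3, 4, 5, 8, 1, 7] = (1 6 8 7)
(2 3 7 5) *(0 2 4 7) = [2, 1, 3, 0, 7, 4, 6, 5] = (0 2 3)(4 7 5)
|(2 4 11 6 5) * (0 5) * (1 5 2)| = 10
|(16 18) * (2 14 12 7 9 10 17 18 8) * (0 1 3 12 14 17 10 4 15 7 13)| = |(0 1 3 12 13)(2 17 18 16 8)(4 15 7 9)| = 20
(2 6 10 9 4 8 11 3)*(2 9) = [0, 1, 6, 9, 8, 5, 10, 7, 11, 4, 2, 3] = (2 6 10)(3 9 4 8 11)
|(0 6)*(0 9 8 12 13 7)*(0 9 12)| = 7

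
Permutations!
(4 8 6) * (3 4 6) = (3 4 8) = [0, 1, 2, 4, 8, 5, 6, 7, 3]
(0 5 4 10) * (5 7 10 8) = (0 7 10)(4 8 5) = [7, 1, 2, 3, 8, 4, 6, 10, 5, 9, 0]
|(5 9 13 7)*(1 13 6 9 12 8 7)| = 4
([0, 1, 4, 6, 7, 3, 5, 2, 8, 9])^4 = (9)(2 4 7)(3 6 5)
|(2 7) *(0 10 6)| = 6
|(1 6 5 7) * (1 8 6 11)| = 4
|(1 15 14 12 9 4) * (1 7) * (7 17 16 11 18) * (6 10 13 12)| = |(1 15 14 6 10 13 12 9 4 17 16 11 18 7)| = 14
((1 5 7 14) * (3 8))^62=((1 5 7 14)(3 8))^62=(1 7)(5 14)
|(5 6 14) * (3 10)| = 6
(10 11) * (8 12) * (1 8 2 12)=[0, 8, 12, 3, 4, 5, 6, 7, 1, 9, 11, 10, 2]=(1 8)(2 12)(10 11)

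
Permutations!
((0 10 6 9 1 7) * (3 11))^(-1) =(0 7 1 9 6 10)(3 11)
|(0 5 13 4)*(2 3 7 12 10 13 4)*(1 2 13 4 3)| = 14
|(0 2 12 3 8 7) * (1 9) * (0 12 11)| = 12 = |(0 2 11)(1 9)(3 8 7 12)|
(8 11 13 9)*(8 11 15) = [0, 1, 2, 3, 4, 5, 6, 7, 15, 11, 10, 13, 12, 9, 14, 8] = (8 15)(9 11 13)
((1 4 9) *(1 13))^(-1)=(1 13 9 4)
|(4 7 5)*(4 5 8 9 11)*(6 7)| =|(4 6 7 8 9 11)| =6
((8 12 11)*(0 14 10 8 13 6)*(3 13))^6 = ((0 14 10 8 12 11 3 13 6))^6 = (0 3 8)(6 11 10)(12 14 13)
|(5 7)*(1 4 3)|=|(1 4 3)(5 7)|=6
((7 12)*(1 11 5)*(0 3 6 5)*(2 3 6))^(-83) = (0 5 11 6 1)(2 3)(7 12)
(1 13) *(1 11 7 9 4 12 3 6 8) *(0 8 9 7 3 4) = (0 8 1 13 11 3 6 9)(4 12) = [8, 13, 2, 6, 12, 5, 9, 7, 1, 0, 10, 3, 4, 11]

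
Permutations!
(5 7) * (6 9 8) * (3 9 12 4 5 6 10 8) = [0, 1, 2, 9, 5, 7, 12, 6, 10, 3, 8, 11, 4] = (3 9)(4 5 7 6 12)(8 10)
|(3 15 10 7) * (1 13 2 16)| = 4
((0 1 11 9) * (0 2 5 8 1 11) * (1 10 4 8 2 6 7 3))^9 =((0 11 9 6 7 3 1)(2 5)(4 8 10))^9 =(0 9 7 1 11 6 3)(2 5)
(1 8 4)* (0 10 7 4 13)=(0 10 7 4 1 8 13)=[10, 8, 2, 3, 1, 5, 6, 4, 13, 9, 7, 11, 12, 0]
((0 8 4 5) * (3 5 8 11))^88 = (11)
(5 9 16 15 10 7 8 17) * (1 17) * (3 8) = (1 17 5 9 16 15 10 7 3 8) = [0, 17, 2, 8, 4, 9, 6, 3, 1, 16, 7, 11, 12, 13, 14, 10, 15, 5]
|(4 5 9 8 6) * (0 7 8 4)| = |(0 7 8 6)(4 5 9)| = 12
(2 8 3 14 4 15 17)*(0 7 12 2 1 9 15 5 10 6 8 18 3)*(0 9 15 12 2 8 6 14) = (0 7 2 18 3)(1 15 17)(4 5 10 14)(8 9 12) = [7, 15, 18, 0, 5, 10, 6, 2, 9, 12, 14, 11, 8, 13, 4, 17, 16, 1, 3]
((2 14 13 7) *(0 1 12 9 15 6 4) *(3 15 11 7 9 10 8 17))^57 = ((0 1 12 10 8 17 3 15 6 4)(2 14 13 9 11 7))^57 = (0 15 8 1 6 17 12 4 3 10)(2 9)(7 13)(11 14)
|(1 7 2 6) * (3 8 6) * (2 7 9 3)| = |(1 9 3 8 6)| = 5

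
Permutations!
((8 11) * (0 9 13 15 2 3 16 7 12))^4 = ((0 9 13 15 2 3 16 7 12)(8 11))^4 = (0 2 12 15 7 13 16 9 3)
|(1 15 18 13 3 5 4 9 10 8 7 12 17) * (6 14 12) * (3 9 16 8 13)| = |(1 15 18 3 5 4 16 8 7 6 14 12 17)(9 10 13)| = 39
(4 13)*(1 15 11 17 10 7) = (1 15 11 17 10 7)(4 13) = [0, 15, 2, 3, 13, 5, 6, 1, 8, 9, 7, 17, 12, 4, 14, 11, 16, 10]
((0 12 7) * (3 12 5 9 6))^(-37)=(0 12 6 5 7 3 9)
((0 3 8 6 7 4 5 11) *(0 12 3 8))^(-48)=((0 8 6 7 4 5 11 12 3))^(-48)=(0 11 7)(3 5 6)(4 8 12)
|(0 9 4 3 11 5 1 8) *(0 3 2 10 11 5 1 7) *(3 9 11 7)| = |(0 11 1 8 9 4 2 10 7)(3 5)| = 18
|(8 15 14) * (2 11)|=|(2 11)(8 15 14)|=6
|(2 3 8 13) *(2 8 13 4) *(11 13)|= 6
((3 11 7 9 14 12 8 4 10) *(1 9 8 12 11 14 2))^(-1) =((1 9 2)(3 14 11 7 8 4 10))^(-1) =(1 2 9)(3 10 4 8 7 11 14)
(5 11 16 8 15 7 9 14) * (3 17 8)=(3 17 8 15 7 9 14 5 11 16)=[0, 1, 2, 17, 4, 11, 6, 9, 15, 14, 10, 16, 12, 13, 5, 7, 3, 8]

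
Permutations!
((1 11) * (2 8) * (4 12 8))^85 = (1 11)(2 4 12 8)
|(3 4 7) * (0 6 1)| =3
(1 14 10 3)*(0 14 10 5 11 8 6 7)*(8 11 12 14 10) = (0 10 3 1 8 6 7)(5 12 14) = [10, 8, 2, 1, 4, 12, 7, 0, 6, 9, 3, 11, 14, 13, 5]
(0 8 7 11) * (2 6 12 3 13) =(0 8 7 11)(2 6 12 3 13) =[8, 1, 6, 13, 4, 5, 12, 11, 7, 9, 10, 0, 3, 2]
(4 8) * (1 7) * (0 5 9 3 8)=(0 5 9 3 8 4)(1 7)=[5, 7, 2, 8, 0, 9, 6, 1, 4, 3]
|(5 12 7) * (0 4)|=6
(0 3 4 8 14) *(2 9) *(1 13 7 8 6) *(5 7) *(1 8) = [3, 13, 9, 4, 6, 7, 8, 1, 14, 2, 10, 11, 12, 5, 0] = (0 3 4 6 8 14)(1 13 5 7)(2 9)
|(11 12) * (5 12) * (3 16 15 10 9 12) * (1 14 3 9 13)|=28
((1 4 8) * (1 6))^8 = ((1 4 8 6))^8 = (8)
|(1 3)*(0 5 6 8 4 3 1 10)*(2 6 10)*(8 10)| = |(0 5 8 4 3 2 6 10)| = 8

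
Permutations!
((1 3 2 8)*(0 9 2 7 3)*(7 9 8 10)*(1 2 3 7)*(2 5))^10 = (0 10 5)(1 2 8)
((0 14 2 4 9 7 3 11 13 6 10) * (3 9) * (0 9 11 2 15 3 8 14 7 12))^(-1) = ((0 7 11 13 6 10 9 12)(2 4 8 14 15 3))^(-1) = (0 12 9 10 6 13 11 7)(2 3 15 14 8 4)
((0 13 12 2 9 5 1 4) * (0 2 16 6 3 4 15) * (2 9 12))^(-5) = ((0 13 2 12 16 6 3 4 9 5 1 15))^(-5) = (0 4 2 5 16 15 3 13 9 12 1 6)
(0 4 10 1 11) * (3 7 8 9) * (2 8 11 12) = (0 4 10 1 12 2 8 9 3 7 11) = [4, 12, 8, 7, 10, 5, 6, 11, 9, 3, 1, 0, 2]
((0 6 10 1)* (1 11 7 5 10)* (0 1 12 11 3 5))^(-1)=((0 6 12 11 7)(3 5 10))^(-1)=(0 7 11 12 6)(3 10 5)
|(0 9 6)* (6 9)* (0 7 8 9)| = 5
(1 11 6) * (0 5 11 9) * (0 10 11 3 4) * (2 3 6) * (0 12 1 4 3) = (0 5 6 4 12 1 9 10 11 2) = [5, 9, 0, 3, 12, 6, 4, 7, 8, 10, 11, 2, 1]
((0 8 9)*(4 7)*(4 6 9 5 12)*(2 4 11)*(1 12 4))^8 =(12)(0 8 5 4 7 6 9)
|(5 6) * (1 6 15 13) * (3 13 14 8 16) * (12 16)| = |(1 6 5 15 14 8 12 16 3 13)| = 10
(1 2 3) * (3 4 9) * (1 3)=(1 2 4 9)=[0, 2, 4, 3, 9, 5, 6, 7, 8, 1]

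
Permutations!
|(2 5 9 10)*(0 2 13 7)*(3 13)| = 8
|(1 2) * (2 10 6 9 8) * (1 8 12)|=10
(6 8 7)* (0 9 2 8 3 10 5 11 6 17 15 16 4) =(0 9 2 8 7 17 15 16 4)(3 10 5 11 6) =[9, 1, 8, 10, 0, 11, 3, 17, 7, 2, 5, 6, 12, 13, 14, 16, 4, 15]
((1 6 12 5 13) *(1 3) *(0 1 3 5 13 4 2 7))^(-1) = ((0 1 6 12 13 5 4 2 7))^(-1) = (0 7 2 4 5 13 12 6 1)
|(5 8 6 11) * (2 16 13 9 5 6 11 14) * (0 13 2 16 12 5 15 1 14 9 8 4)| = 14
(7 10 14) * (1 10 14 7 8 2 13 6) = (1 10 7 14 8 2 13 6) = [0, 10, 13, 3, 4, 5, 1, 14, 2, 9, 7, 11, 12, 6, 8]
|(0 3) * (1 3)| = |(0 1 3)| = 3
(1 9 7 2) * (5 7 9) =(9)(1 5 7 2) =[0, 5, 1, 3, 4, 7, 6, 2, 8, 9]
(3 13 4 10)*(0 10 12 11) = (0 10 3 13 4 12 11) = [10, 1, 2, 13, 12, 5, 6, 7, 8, 9, 3, 0, 11, 4]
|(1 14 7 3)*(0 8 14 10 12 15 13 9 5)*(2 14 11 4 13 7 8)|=|(0 2 14 8 11 4 13 9 5)(1 10 12 15 7 3)|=18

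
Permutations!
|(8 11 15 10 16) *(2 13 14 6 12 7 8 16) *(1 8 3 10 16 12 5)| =14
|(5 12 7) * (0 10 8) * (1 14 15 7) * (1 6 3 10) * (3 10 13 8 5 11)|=|(0 1 14 15 7 11 3 13 8)(5 12 6 10)|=36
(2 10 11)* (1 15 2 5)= (1 15 2 10 11 5)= [0, 15, 10, 3, 4, 1, 6, 7, 8, 9, 11, 5, 12, 13, 14, 2]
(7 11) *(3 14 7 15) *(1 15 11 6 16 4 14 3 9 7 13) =(1 15 9 7 6 16 4 14 13) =[0, 15, 2, 3, 14, 5, 16, 6, 8, 7, 10, 11, 12, 1, 13, 9, 4]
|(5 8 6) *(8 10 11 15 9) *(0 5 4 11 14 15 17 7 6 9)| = |(0 5 10 14 15)(4 11 17 7 6)(8 9)| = 10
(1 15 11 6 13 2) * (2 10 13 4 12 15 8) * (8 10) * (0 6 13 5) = [6, 10, 1, 3, 12, 0, 4, 7, 2, 9, 5, 13, 15, 8, 14, 11] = (0 6 4 12 15 11 13 8 2 1 10 5)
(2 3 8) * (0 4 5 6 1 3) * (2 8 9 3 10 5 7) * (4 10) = (0 10 5 6 1 4 7 2)(3 9) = [10, 4, 0, 9, 7, 6, 1, 2, 8, 3, 5]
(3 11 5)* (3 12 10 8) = (3 11 5 12 10 8) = [0, 1, 2, 11, 4, 12, 6, 7, 3, 9, 8, 5, 10]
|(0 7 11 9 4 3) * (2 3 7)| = 12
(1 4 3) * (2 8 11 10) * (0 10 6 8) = (0 10 2)(1 4 3)(6 8 11) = [10, 4, 0, 1, 3, 5, 8, 7, 11, 9, 2, 6]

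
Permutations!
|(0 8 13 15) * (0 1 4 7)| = 7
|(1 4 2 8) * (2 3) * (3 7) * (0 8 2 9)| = 7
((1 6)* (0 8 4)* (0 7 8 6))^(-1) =((0 6 1)(4 7 8))^(-1) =(0 1 6)(4 8 7)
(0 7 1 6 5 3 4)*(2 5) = (0 7 1 6 2 5 3 4) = [7, 6, 5, 4, 0, 3, 2, 1]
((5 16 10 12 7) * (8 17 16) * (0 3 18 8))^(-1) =((0 3 18 8 17 16 10 12 7 5))^(-1) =(0 5 7 12 10 16 17 8 18 3)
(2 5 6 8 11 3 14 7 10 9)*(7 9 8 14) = (2 5 6 14 9)(3 7 10 8 11) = [0, 1, 5, 7, 4, 6, 14, 10, 11, 2, 8, 3, 12, 13, 9]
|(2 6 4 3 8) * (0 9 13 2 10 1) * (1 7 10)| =|(0 9 13 2 6 4 3 8 1)(7 10)| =18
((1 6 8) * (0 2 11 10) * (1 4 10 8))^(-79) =((0 2 11 8 4 10)(1 6))^(-79) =(0 10 4 8 11 2)(1 6)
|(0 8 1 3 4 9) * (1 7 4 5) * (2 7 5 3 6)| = 9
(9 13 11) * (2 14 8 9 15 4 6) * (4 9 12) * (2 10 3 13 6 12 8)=(2 14)(3 13 11 15 9 6 10)(4 12)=[0, 1, 14, 13, 12, 5, 10, 7, 8, 6, 3, 15, 4, 11, 2, 9]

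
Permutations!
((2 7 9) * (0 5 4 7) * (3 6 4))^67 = (0 6 9 5 4 2 3 7) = ((0 5 3 6 4 7 9 2))^67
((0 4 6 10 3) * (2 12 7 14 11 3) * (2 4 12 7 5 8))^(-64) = ((0 12 5 8 2 7 14 11 3)(4 6 10))^(-64) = (0 3 11 14 7 2 8 5 12)(4 10 6)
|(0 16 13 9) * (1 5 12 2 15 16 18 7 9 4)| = |(0 18 7 9)(1 5 12 2 15 16 13 4)| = 8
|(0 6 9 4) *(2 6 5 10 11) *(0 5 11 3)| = 9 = |(0 11 2 6 9 4 5 10 3)|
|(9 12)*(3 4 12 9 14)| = |(3 4 12 14)| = 4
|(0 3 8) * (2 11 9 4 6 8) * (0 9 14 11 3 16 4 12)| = |(0 16 4 6 8 9 12)(2 3)(11 14)| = 14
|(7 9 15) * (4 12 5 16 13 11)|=6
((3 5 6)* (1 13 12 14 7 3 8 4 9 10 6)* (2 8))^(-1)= ((1 13 12 14 7 3 5)(2 8 4 9 10 6))^(-1)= (1 5 3 7 14 12 13)(2 6 10 9 4 8)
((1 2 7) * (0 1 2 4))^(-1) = (0 4 1)(2 7)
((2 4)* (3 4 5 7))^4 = (2 4 3 7 5)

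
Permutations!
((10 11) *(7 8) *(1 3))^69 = (1 3)(7 8)(10 11)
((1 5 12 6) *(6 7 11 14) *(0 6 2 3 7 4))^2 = (0 1 12)(2 7 14 3 11)(4 6 5)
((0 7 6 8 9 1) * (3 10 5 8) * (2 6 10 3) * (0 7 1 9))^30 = (10)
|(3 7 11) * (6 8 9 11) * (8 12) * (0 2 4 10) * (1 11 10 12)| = 35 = |(0 2 4 12 8 9 10)(1 11 3 7 6)|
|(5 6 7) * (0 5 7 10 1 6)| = 6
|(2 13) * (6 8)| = |(2 13)(6 8)| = 2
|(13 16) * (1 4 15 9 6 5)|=6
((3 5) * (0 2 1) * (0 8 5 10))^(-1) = ((0 2 1 8 5 3 10))^(-1) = (0 10 3 5 8 1 2)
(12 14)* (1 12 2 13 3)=(1 12 14 2 13 3)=[0, 12, 13, 1, 4, 5, 6, 7, 8, 9, 10, 11, 14, 3, 2]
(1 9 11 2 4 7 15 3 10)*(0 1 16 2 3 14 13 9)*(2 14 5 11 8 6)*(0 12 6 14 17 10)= (0 1 12 6 2 4 7 15 5 11 3)(8 14 13 9)(10 16 17)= [1, 12, 4, 0, 7, 11, 2, 15, 14, 8, 16, 3, 6, 9, 13, 5, 17, 10]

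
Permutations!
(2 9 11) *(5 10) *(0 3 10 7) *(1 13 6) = (0 3 10 5 7)(1 13 6)(2 9 11) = [3, 13, 9, 10, 4, 7, 1, 0, 8, 11, 5, 2, 12, 6]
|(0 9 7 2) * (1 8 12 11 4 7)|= |(0 9 1 8 12 11 4 7 2)|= 9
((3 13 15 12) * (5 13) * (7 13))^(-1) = (3 12 15 13 7 5)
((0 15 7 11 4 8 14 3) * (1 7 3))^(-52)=(0 3 15)(1 11 8)(4 14 7)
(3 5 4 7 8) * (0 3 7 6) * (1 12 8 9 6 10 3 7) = (0 7 9 6)(1 12 8)(3 5 4 10) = [7, 12, 2, 5, 10, 4, 0, 9, 1, 6, 3, 11, 8]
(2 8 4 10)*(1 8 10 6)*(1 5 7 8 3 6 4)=(1 3 6 5 7 8)(2 10)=[0, 3, 10, 6, 4, 7, 5, 8, 1, 9, 2]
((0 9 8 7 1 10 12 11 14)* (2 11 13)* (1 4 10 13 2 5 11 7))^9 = (0 9 8 1 13 5 11 14)(2 12 10 4 7)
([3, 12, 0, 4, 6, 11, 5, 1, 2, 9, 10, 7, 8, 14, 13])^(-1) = (0 2 8 12 1 7 11 5 6 4 3)(13 14)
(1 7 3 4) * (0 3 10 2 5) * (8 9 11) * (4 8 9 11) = (0 3 8 11 9 4 1 7 10 2 5) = [3, 7, 5, 8, 1, 0, 6, 10, 11, 4, 2, 9]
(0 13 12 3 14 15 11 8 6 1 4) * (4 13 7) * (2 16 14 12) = (0 7 4)(1 13 2 16 14 15 11 8 6)(3 12) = [7, 13, 16, 12, 0, 5, 1, 4, 6, 9, 10, 8, 3, 2, 15, 11, 14]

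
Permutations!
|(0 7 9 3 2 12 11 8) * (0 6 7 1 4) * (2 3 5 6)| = |(0 1 4)(2 12 11 8)(5 6 7 9)| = 12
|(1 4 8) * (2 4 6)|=|(1 6 2 4 8)|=5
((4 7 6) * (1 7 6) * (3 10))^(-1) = (1 7)(3 10)(4 6)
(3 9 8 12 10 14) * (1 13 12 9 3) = [0, 13, 2, 3, 4, 5, 6, 7, 9, 8, 14, 11, 10, 12, 1] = (1 13 12 10 14)(8 9)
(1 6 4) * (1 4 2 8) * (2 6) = (1 2 8) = [0, 2, 8, 3, 4, 5, 6, 7, 1]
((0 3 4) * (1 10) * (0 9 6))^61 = (0 3 4 9 6)(1 10)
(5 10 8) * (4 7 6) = (4 7 6)(5 10 8) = [0, 1, 2, 3, 7, 10, 4, 6, 5, 9, 8]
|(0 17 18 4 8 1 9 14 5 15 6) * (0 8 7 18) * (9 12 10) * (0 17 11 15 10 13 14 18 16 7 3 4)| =|(0 11 15 6 8 1 12 13 14 5 10 9 18)(3 4)(7 16)| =26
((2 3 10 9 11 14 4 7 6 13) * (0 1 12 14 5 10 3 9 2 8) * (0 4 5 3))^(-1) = (0 3 11 9 2 10 5 14 12 1)(4 8 13 6 7)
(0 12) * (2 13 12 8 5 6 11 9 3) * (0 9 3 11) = (0 8 5 6)(2 13 12 9 11 3) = [8, 1, 13, 2, 4, 6, 0, 7, 5, 11, 10, 3, 9, 12]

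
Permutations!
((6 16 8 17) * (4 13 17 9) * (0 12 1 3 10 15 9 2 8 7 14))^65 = (0 17 10 14 13 3 7 4 1 16 9 12 6 15)(2 8)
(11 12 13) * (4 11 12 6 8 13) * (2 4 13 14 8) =[0, 1, 4, 3, 11, 5, 2, 7, 14, 9, 10, 6, 13, 12, 8] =(2 4 11 6)(8 14)(12 13)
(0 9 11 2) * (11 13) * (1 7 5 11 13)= (13)(0 9 1 7 5 11 2)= [9, 7, 0, 3, 4, 11, 6, 5, 8, 1, 10, 2, 12, 13]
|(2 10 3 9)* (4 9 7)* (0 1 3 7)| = 15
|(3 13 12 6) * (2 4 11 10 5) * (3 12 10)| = |(2 4 11 3 13 10 5)(6 12)| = 14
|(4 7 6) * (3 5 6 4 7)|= 5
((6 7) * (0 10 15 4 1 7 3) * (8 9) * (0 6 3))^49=((0 10 15 4 1 7 3 6)(8 9))^49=(0 10 15 4 1 7 3 6)(8 9)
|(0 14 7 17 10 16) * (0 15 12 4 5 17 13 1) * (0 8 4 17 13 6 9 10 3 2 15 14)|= |(1 8 4 5 13)(2 15 12 17 3)(6 9 10 16 14 7)|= 30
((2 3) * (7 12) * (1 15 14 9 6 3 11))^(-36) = (1 6)(2 14)(3 15)(9 11) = ((1 15 14 9 6 3 2 11)(7 12))^(-36)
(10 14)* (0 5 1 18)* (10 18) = (0 5 1 10 14 18) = [5, 10, 2, 3, 4, 1, 6, 7, 8, 9, 14, 11, 12, 13, 18, 15, 16, 17, 0]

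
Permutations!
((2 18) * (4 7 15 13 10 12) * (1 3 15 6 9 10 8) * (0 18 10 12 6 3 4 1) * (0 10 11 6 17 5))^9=((0 18 2 11 6 9 12 1 4 7 3 15 13 8 10 17 5))^9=(0 7 18 3 2 15 11 13 6 8 9 10 12 17 1 5 4)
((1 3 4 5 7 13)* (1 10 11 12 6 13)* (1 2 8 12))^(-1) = (1 11 10 13 6 12 8 2 7 5 4 3)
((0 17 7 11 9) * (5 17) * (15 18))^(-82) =(18)(0 17 11)(5 7 9)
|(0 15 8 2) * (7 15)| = 5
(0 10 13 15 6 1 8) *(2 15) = [10, 8, 15, 3, 4, 5, 1, 7, 0, 9, 13, 11, 12, 2, 14, 6] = (0 10 13 2 15 6 1 8)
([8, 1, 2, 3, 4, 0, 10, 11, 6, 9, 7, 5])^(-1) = [5, 1, 2, 3, 4, 11, 8, 10, 0, 9, 6, 7]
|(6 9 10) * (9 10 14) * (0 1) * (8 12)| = 2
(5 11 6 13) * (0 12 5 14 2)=[12, 1, 0, 3, 4, 11, 13, 7, 8, 9, 10, 6, 5, 14, 2]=(0 12 5 11 6 13 14 2)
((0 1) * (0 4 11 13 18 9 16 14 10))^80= ((0 1 4 11 13 18 9 16 14 10))^80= (18)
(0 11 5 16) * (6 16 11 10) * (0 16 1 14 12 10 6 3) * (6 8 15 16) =(0 8 15 16 6 1 14 12 10 3)(5 11) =[8, 14, 2, 0, 4, 11, 1, 7, 15, 9, 3, 5, 10, 13, 12, 16, 6]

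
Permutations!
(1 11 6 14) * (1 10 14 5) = (1 11 6 5)(10 14) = [0, 11, 2, 3, 4, 1, 5, 7, 8, 9, 14, 6, 12, 13, 10]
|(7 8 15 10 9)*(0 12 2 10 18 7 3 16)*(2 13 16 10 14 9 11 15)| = |(0 12 13 16)(2 14 9 3 10 11 15 18 7 8)| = 20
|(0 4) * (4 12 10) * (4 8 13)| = 6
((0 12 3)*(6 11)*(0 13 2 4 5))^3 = ((0 12 3 13 2 4 5)(6 11))^3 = (0 13 5 3 4 12 2)(6 11)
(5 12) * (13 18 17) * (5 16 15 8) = [0, 1, 2, 3, 4, 12, 6, 7, 5, 9, 10, 11, 16, 18, 14, 8, 15, 13, 17] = (5 12 16 15 8)(13 18 17)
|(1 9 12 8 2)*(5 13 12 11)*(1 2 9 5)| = |(1 5 13 12 8 9 11)| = 7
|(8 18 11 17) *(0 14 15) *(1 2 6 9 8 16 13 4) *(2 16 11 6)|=12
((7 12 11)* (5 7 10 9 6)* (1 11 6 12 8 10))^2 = ((1 11)(5 7 8 10 9 12 6))^2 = (5 8 9 6 7 10 12)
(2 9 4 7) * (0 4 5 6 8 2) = (0 4 7)(2 9 5 6 8) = [4, 1, 9, 3, 7, 6, 8, 0, 2, 5]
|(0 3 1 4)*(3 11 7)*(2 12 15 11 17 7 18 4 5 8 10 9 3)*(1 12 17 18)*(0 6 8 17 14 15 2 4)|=30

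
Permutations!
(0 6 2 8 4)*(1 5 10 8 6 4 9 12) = (0 4)(1 5 10 8 9 12)(2 6) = [4, 5, 6, 3, 0, 10, 2, 7, 9, 12, 8, 11, 1]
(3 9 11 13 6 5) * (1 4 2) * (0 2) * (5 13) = (0 2 1 4)(3 9 11 5)(6 13) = [2, 4, 1, 9, 0, 3, 13, 7, 8, 11, 10, 5, 12, 6]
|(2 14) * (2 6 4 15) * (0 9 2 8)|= 8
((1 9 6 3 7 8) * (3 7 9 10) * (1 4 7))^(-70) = ((1 10 3 9 6)(4 7 8))^(-70) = (10)(4 8 7)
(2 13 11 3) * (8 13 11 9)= [0, 1, 11, 2, 4, 5, 6, 7, 13, 8, 10, 3, 12, 9]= (2 11 3)(8 13 9)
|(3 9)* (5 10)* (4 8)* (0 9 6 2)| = |(0 9 3 6 2)(4 8)(5 10)| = 10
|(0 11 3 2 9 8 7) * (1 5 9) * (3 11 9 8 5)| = |(11)(0 9 5 8 7)(1 3 2)| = 15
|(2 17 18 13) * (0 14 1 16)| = 4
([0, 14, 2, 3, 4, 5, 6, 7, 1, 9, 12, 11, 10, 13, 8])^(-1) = (1 8 14)(10 12)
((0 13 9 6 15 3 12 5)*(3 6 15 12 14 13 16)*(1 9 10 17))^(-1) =(0 5 12 6 15 9 1 17 10 13 14 3 16)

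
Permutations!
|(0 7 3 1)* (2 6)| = |(0 7 3 1)(2 6)| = 4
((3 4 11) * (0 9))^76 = ((0 9)(3 4 11))^76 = (3 4 11)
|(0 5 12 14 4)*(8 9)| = 10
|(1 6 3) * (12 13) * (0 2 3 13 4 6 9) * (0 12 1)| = |(0 2 3)(1 9 12 4 6 13)| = 6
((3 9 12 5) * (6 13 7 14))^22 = ((3 9 12 5)(6 13 7 14))^22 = (3 12)(5 9)(6 7)(13 14)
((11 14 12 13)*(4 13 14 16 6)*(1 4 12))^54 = (1 12 16 13)(4 14 6 11)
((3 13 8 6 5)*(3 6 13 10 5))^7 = (3 6 5 10)(8 13)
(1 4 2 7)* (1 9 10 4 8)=(1 8)(2 7 9 10 4)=[0, 8, 7, 3, 2, 5, 6, 9, 1, 10, 4]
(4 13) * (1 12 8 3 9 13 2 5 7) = [0, 12, 5, 9, 2, 7, 6, 1, 3, 13, 10, 11, 8, 4] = (1 12 8 3 9 13 4 2 5 7)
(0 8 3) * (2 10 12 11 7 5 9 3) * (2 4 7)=(0 8 4 7 5 9 3)(2 10 12 11)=[8, 1, 10, 0, 7, 9, 6, 5, 4, 3, 12, 2, 11]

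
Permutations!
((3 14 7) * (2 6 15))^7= ((2 6 15)(3 14 7))^7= (2 6 15)(3 14 7)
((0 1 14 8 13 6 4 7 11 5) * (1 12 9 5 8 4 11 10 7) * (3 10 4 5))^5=(0 7)(1 9)(3 14)(4 12)(5 10)(6 11 8 13)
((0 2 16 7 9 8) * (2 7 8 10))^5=(0 16 10 7 8 2 9)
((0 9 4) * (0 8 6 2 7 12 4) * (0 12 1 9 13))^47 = (0 13)(1 7 2 6 8 4 12 9)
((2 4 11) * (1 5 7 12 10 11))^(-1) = ((1 5 7 12 10 11 2 4))^(-1) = (1 4 2 11 10 12 7 5)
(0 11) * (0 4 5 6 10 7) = (0 11 4 5 6 10 7) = [11, 1, 2, 3, 5, 6, 10, 0, 8, 9, 7, 4]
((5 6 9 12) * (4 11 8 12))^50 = ((4 11 8 12 5 6 9))^50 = (4 11 8 12 5 6 9)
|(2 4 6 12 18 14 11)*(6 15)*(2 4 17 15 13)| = 10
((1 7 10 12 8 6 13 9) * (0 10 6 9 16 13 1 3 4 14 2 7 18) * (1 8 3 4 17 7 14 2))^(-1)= (0 18 1 14 2 4 9 8 6 7 17 3 12 10)(13 16)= ((0 10 12 3 17 7 6 8 9 4 2 14 1 18)(13 16))^(-1)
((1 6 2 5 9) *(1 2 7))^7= (1 6 7)(2 5 9)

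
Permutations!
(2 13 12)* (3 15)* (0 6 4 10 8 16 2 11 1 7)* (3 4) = (0 6 3 15 4 10 8 16 2 13 12 11 1 7) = [6, 7, 13, 15, 10, 5, 3, 0, 16, 9, 8, 1, 11, 12, 14, 4, 2]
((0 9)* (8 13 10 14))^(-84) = ((0 9)(8 13 10 14))^(-84) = (14)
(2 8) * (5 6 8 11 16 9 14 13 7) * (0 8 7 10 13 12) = (0 8 2 11 16 9 14 12)(5 6 7)(10 13) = [8, 1, 11, 3, 4, 6, 7, 5, 2, 14, 13, 16, 0, 10, 12, 15, 9]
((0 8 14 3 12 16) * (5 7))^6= ((0 8 14 3 12 16)(5 7))^6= (16)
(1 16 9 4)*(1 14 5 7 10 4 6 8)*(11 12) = (1 16 9 6 8)(4 14 5 7 10)(11 12) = [0, 16, 2, 3, 14, 7, 8, 10, 1, 6, 4, 12, 11, 13, 5, 15, 9]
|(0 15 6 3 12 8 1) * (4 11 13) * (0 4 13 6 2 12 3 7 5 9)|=12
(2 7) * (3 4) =(2 7)(3 4) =[0, 1, 7, 4, 3, 5, 6, 2]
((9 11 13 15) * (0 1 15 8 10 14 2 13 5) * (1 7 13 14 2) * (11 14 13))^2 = (0 11)(1 9)(2 8)(5 7)(10 13)(14 15)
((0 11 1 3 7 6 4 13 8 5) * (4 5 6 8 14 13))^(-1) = (0 5 6 8 7 3 1 11)(13 14)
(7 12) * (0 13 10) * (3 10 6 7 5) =[13, 1, 2, 10, 4, 3, 7, 12, 8, 9, 0, 11, 5, 6] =(0 13 6 7 12 5 3 10)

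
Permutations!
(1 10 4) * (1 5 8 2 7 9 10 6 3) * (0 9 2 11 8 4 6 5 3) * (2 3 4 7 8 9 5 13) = (0 5 7 3 1 13 2 8 11 9 10 6) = [5, 13, 8, 1, 4, 7, 0, 3, 11, 10, 6, 9, 12, 2]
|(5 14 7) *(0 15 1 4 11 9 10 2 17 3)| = |(0 15 1 4 11 9 10 2 17 3)(5 14 7)| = 30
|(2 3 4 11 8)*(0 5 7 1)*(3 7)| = 9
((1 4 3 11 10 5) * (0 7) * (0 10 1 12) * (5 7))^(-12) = (12)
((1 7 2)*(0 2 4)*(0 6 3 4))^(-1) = ((0 2 1 7)(3 4 6))^(-1) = (0 7 1 2)(3 6 4)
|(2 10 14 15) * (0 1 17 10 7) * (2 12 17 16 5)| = 30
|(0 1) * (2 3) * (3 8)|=6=|(0 1)(2 8 3)|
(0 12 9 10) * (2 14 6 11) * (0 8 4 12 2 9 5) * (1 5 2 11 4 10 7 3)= (0 11 9 7 3 1 5)(2 14 6 4 12)(8 10)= [11, 5, 14, 1, 12, 0, 4, 3, 10, 7, 8, 9, 2, 13, 6]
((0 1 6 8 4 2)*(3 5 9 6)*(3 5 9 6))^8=(9)(0 1 5 6 8 4 2)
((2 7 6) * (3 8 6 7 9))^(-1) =(2 6 8 3 9)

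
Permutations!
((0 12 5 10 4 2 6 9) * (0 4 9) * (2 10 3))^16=(0 2 5)(3 12 6)(4 10 9)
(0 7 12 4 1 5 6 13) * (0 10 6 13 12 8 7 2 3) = (0 2 3)(1 5 13 10 6 12 4)(7 8) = [2, 5, 3, 0, 1, 13, 12, 8, 7, 9, 6, 11, 4, 10]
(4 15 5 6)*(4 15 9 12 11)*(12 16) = (4 9 16 12 11)(5 6 15) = [0, 1, 2, 3, 9, 6, 15, 7, 8, 16, 10, 4, 11, 13, 14, 5, 12]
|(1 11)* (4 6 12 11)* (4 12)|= |(1 12 11)(4 6)|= 6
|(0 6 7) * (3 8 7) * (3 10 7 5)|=|(0 6 10 7)(3 8 5)|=12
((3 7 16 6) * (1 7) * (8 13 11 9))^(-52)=(1 6 7 3 16)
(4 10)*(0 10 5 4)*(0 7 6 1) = (0 10 7 6 1)(4 5) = [10, 0, 2, 3, 5, 4, 1, 6, 8, 9, 7]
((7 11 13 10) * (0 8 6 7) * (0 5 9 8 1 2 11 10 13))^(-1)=(13)(0 11 2 1)(5 10 7 6 8 9)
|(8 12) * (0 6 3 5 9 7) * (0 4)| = |(0 6 3 5 9 7 4)(8 12)| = 14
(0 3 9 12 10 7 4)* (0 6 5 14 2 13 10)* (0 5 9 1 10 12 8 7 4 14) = (0 3 1 10 4 6 9 8 7 14 2 13 12 5) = [3, 10, 13, 1, 6, 0, 9, 14, 7, 8, 4, 11, 5, 12, 2]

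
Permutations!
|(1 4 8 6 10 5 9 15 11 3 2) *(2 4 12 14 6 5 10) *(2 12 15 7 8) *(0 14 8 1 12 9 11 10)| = |(0 14 6 9 7 1 15 10)(2 12 8 5 11 3 4)| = 56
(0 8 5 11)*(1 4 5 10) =(0 8 10 1 4 5 11) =[8, 4, 2, 3, 5, 11, 6, 7, 10, 9, 1, 0]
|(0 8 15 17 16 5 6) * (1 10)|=|(0 8 15 17 16 5 6)(1 10)|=14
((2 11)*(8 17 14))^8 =(8 14 17)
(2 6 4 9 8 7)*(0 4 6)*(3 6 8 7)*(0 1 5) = [4, 5, 1, 6, 9, 0, 8, 2, 3, 7] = (0 4 9 7 2 1 5)(3 6 8)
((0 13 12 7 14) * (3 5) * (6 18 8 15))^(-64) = (18)(0 13 12 7 14)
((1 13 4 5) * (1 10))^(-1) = ((1 13 4 5 10))^(-1) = (1 10 5 4 13)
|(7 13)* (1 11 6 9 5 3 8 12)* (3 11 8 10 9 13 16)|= 9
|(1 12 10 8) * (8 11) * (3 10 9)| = 7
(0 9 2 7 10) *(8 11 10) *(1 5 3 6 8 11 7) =(0 9 2 1 5 3 6 8 7 11 10) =[9, 5, 1, 6, 4, 3, 8, 11, 7, 2, 0, 10]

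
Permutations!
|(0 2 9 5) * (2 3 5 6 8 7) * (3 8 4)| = 9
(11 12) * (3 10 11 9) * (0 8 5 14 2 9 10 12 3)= (0 8 5 14 2 9)(3 12 10 11)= [8, 1, 9, 12, 4, 14, 6, 7, 5, 0, 11, 3, 10, 13, 2]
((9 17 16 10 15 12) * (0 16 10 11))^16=(0 16 11)(9 17 10 15 12)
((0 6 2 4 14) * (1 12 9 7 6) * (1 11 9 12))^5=(0 2 9 14 6 11 4 7)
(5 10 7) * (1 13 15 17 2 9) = (1 13 15 17 2 9)(5 10 7) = [0, 13, 9, 3, 4, 10, 6, 5, 8, 1, 7, 11, 12, 15, 14, 17, 16, 2]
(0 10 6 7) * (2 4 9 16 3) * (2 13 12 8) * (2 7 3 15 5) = (0 10 6 3 13 12 8 7)(2 4 9 16 15 5) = [10, 1, 4, 13, 9, 2, 3, 0, 7, 16, 6, 11, 8, 12, 14, 5, 15]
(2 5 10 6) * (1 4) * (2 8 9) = (1 4)(2 5 10 6 8 9) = [0, 4, 5, 3, 1, 10, 8, 7, 9, 2, 6]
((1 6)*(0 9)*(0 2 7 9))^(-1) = (1 6)(2 9 7)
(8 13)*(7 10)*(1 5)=(1 5)(7 10)(8 13)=[0, 5, 2, 3, 4, 1, 6, 10, 13, 9, 7, 11, 12, 8]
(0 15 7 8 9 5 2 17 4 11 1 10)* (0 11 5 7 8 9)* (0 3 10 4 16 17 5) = (0 15 8 3 10 11 1 4)(2 5)(7 9)(16 17) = [15, 4, 5, 10, 0, 2, 6, 9, 3, 7, 11, 1, 12, 13, 14, 8, 17, 16]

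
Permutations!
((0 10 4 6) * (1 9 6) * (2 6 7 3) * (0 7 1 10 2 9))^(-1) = ((0 2 6 7 3 9 1)(4 10))^(-1) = (0 1 9 3 7 6 2)(4 10)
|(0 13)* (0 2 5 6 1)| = 6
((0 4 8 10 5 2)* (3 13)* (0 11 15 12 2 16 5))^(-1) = (0 10 8 4)(2 12 15 11)(3 13)(5 16)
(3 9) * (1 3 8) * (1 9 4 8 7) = (1 3 4 8 9 7) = [0, 3, 2, 4, 8, 5, 6, 1, 9, 7]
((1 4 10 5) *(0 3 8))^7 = (0 3 8)(1 5 10 4)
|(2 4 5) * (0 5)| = 4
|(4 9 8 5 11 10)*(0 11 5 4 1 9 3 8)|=15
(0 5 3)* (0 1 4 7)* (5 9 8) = [9, 4, 2, 1, 7, 3, 6, 0, 5, 8] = (0 9 8 5 3 1 4 7)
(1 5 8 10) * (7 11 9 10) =(1 5 8 7 11 9 10) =[0, 5, 2, 3, 4, 8, 6, 11, 7, 10, 1, 9]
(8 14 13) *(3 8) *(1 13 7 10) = (1 13 3 8 14 7 10) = [0, 13, 2, 8, 4, 5, 6, 10, 14, 9, 1, 11, 12, 3, 7]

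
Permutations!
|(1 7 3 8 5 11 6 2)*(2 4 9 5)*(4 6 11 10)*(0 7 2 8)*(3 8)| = |(11)(0 7 8 3)(1 2)(4 9 5 10)| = 4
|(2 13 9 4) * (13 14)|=|(2 14 13 9 4)|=5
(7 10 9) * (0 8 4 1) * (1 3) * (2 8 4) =(0 4 3 1)(2 8)(7 10 9) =[4, 0, 8, 1, 3, 5, 6, 10, 2, 7, 9]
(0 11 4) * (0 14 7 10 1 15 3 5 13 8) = (0 11 4 14 7 10 1 15 3 5 13 8) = [11, 15, 2, 5, 14, 13, 6, 10, 0, 9, 1, 4, 12, 8, 7, 3]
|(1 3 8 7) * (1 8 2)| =6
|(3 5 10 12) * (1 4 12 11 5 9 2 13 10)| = 10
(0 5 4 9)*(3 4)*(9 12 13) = [5, 1, 2, 4, 12, 3, 6, 7, 8, 0, 10, 11, 13, 9] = (0 5 3 4 12 13 9)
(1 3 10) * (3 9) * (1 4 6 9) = [0, 1, 2, 10, 6, 5, 9, 7, 8, 3, 4] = (3 10 4 6 9)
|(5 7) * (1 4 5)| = |(1 4 5 7)| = 4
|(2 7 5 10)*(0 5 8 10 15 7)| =|(0 5 15 7 8 10 2)| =7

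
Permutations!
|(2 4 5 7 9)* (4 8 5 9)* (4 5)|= 4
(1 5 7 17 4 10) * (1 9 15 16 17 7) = (1 5)(4 10 9 15 16 17) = [0, 5, 2, 3, 10, 1, 6, 7, 8, 15, 9, 11, 12, 13, 14, 16, 17, 4]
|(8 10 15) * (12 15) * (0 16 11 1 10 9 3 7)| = 11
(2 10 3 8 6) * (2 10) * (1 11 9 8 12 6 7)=(1 11 9 8 7)(3 12 6 10)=[0, 11, 2, 12, 4, 5, 10, 1, 7, 8, 3, 9, 6]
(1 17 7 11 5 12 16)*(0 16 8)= (0 16 1 17 7 11 5 12 8)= [16, 17, 2, 3, 4, 12, 6, 11, 0, 9, 10, 5, 8, 13, 14, 15, 1, 7]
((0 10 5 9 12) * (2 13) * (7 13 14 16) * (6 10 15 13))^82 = ((0 15 13 2 14 16 7 6 10 5 9 12))^82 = (0 9 10 7 14 13)(2 15 12 5 6 16)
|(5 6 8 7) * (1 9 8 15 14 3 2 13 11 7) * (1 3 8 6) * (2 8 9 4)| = 28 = |(1 4 2 13 11 7 5)(3 8)(6 15 14 9)|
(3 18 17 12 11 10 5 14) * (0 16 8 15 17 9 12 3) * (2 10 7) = [16, 1, 10, 18, 4, 14, 6, 2, 15, 12, 5, 7, 11, 13, 0, 17, 8, 3, 9] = (0 16 8 15 17 3 18 9 12 11 7 2 10 5 14)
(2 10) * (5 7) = (2 10)(5 7) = [0, 1, 10, 3, 4, 7, 6, 5, 8, 9, 2]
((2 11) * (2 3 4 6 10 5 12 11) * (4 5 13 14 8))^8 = (4 10 14)(6 13 8)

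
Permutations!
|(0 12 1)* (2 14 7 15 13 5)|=6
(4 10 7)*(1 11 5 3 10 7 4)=(1 11 5 3 10 4 7)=[0, 11, 2, 10, 7, 3, 6, 1, 8, 9, 4, 5]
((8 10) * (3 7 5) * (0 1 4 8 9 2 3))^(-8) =(0 4 10 2 7)(1 8 9 3 5)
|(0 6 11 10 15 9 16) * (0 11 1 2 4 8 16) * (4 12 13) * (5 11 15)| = 33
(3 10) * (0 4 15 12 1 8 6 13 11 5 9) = (0 4 15 12 1 8 6 13 11 5 9)(3 10) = [4, 8, 2, 10, 15, 9, 13, 7, 6, 0, 3, 5, 1, 11, 14, 12]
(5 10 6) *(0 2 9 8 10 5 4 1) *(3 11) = (0 2 9 8 10 6 4 1)(3 11) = [2, 0, 9, 11, 1, 5, 4, 7, 10, 8, 6, 3]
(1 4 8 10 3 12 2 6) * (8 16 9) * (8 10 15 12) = [0, 4, 6, 8, 16, 5, 1, 7, 15, 10, 3, 11, 2, 13, 14, 12, 9] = (1 4 16 9 10 3 8 15 12 2 6)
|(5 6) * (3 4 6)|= |(3 4 6 5)|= 4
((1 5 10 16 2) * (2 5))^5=(1 2)(5 16 10)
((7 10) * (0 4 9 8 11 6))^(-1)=((0 4 9 8 11 6)(7 10))^(-1)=(0 6 11 8 9 4)(7 10)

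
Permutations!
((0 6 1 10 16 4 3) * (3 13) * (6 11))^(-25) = (0 6 10 4 3 11 1 16 13)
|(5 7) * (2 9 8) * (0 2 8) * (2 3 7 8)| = 7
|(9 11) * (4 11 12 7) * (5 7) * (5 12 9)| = |(12)(4 11 5 7)| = 4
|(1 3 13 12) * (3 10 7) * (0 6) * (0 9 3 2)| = |(0 6 9 3 13 12 1 10 7 2)| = 10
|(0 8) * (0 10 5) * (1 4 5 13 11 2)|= |(0 8 10 13 11 2 1 4 5)|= 9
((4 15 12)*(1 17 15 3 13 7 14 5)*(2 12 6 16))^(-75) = ((1 17 15 6 16 2 12 4 3 13 7 14 5))^(-75) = (1 6 12 13 5 15 2 3 14 17 16 4 7)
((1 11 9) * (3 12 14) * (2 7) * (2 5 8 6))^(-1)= ((1 11 9)(2 7 5 8 6)(3 12 14))^(-1)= (1 9 11)(2 6 8 5 7)(3 14 12)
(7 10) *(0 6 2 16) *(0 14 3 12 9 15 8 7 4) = (0 6 2 16 14 3 12 9 15 8 7 10 4) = [6, 1, 16, 12, 0, 5, 2, 10, 7, 15, 4, 11, 9, 13, 3, 8, 14]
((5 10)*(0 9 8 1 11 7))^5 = (0 7 11 1 8 9)(5 10)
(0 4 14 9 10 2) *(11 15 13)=(0 4 14 9 10 2)(11 15 13)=[4, 1, 0, 3, 14, 5, 6, 7, 8, 10, 2, 15, 12, 11, 9, 13]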